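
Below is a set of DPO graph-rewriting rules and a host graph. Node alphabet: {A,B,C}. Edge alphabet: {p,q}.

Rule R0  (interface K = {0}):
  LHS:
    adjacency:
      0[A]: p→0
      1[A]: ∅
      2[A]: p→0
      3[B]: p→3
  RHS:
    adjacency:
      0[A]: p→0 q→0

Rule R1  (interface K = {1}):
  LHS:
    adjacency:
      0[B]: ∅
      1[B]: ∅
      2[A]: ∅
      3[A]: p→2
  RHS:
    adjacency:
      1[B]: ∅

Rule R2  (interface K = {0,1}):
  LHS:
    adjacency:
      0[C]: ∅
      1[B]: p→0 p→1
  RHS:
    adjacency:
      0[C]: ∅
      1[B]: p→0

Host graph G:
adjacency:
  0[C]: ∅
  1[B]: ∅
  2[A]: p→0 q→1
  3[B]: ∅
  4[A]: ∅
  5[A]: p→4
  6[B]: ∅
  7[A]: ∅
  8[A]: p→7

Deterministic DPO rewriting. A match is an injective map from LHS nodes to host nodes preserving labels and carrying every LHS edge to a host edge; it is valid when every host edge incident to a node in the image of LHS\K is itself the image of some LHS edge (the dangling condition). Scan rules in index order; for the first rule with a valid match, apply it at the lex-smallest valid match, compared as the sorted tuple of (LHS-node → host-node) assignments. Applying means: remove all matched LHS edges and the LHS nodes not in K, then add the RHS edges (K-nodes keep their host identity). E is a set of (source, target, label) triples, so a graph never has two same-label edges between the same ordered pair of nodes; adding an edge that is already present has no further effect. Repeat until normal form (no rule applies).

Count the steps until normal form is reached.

start.  V:9 E:4  edges: 2-p->0 2-q->1 5-p->4 8-p->7
1. fire R1 via {0↦3, 1↦1, 2↦4, 3↦5}  →  V:6 E:3  edges: 2-p->0 2-q->1 8-p->7
2. fire R1 via {0↦6, 1↦1, 2↦7, 3↦8}  →  V:3 E:2  edges: 2-p->0 2-q->1
normal form: no rule applies after step 2

Answer: 2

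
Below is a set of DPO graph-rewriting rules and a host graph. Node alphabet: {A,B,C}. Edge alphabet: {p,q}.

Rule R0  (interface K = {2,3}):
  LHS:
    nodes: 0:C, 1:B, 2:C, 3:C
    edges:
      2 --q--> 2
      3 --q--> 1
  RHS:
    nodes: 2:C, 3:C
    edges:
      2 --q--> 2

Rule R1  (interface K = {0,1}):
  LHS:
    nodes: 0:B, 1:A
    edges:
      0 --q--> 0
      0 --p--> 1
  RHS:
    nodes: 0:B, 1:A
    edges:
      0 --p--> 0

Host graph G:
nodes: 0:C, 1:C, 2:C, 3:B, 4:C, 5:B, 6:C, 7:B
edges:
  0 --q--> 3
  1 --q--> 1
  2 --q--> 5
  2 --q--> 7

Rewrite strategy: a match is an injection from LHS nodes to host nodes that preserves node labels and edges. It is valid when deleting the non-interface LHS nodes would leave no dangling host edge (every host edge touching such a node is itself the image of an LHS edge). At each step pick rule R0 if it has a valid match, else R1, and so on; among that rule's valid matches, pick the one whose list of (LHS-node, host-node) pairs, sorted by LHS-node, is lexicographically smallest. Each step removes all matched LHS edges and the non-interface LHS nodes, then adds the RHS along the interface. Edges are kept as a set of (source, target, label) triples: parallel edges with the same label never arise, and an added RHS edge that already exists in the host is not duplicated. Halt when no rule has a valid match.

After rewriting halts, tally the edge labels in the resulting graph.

Answer: q:1

Rewrite trace:
[0] host  ⇒  8 nodes, 4 edges  {0-q->3 1-q->1 2-q->5 2-q->7}
[1] R0 @ {0↦4, 1↦3, 2↦1, 3↦0}  ⇒  6 nodes, 3 edges  {1-q->1 2-q->5 2-q->7}
[2] R0 @ {0↦0, 1↦5, 2↦1, 3↦2}  ⇒  4 nodes, 2 edges  {1-q->1 2-q->7}
[3] R0 @ {0↦6, 1↦7, 2↦1, 3↦2}  ⇒  2 nodes, 1 edges  {1-q->1}
normal form: no rule applies after step 3
NF edges: [(1, 1, 'q')]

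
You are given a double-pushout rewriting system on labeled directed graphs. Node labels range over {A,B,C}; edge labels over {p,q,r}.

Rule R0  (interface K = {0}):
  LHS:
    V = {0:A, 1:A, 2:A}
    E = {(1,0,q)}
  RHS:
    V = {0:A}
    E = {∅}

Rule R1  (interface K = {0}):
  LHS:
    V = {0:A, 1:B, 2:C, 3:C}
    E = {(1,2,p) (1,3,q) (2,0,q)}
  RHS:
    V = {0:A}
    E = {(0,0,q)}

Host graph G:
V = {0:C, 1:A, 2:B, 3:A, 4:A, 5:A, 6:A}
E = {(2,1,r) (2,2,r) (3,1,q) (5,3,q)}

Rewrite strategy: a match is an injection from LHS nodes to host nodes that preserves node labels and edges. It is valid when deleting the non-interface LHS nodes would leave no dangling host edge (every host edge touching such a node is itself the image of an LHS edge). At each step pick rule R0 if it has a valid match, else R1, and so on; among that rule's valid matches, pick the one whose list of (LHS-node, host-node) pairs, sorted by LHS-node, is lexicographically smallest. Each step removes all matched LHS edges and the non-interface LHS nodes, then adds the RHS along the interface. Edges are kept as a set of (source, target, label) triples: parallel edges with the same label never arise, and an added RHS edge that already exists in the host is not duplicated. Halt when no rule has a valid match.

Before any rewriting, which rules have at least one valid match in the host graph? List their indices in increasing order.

R0: 2 valid matches — {0↦3, 1↦5, 2↦4}, {0↦3, 1↦5, 2↦6}
R1: no valid match — LHS pattern not found

Answer: [R0]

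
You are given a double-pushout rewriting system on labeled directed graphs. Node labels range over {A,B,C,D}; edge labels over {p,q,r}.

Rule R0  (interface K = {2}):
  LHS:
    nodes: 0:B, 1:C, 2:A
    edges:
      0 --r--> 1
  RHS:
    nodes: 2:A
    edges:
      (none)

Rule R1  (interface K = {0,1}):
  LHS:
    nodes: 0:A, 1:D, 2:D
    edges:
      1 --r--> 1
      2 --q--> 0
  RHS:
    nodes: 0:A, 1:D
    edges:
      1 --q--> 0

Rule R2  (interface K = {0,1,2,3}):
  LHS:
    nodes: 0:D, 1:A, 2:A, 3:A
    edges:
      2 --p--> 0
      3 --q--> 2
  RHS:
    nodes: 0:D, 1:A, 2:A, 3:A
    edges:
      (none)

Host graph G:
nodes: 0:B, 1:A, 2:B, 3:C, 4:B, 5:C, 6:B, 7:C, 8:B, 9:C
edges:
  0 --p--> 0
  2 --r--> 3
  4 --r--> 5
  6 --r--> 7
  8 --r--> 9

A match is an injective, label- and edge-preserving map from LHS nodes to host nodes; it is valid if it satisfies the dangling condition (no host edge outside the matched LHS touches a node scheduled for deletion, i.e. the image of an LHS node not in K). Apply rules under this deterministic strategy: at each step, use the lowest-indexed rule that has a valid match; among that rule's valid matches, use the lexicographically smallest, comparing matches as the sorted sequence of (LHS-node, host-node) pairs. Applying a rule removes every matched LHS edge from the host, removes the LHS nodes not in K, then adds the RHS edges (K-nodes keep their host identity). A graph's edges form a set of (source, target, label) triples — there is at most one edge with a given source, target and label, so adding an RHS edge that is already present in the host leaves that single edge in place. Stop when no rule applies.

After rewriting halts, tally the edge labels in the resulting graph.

initial: |V|=10 |E|=5  E = 0-p->0 2-r->3 4-r->5 6-r->7 8-r->9
step 1: apply R0 at {0↦2, 1↦3, 2↦1}  → |V|=8 |E|=4  E = 0-p->0 4-r->5 6-r->7 8-r->9
step 2: apply R0 at {0↦4, 1↦5, 2↦1}  → |V|=6 |E|=3  E = 0-p->0 6-r->7 8-r->9
step 3: apply R0 at {0↦6, 1↦7, 2↦1}  → |V|=4 |E|=2  E = 0-p->0 8-r->9
step 4: apply R0 at {0↦8, 1↦9, 2↦1}  → |V|=2 |E|=1  E = 0-p->0
halt: no rule applies after step 4
NF edges: [(0, 0, 'p')]

Answer: p:1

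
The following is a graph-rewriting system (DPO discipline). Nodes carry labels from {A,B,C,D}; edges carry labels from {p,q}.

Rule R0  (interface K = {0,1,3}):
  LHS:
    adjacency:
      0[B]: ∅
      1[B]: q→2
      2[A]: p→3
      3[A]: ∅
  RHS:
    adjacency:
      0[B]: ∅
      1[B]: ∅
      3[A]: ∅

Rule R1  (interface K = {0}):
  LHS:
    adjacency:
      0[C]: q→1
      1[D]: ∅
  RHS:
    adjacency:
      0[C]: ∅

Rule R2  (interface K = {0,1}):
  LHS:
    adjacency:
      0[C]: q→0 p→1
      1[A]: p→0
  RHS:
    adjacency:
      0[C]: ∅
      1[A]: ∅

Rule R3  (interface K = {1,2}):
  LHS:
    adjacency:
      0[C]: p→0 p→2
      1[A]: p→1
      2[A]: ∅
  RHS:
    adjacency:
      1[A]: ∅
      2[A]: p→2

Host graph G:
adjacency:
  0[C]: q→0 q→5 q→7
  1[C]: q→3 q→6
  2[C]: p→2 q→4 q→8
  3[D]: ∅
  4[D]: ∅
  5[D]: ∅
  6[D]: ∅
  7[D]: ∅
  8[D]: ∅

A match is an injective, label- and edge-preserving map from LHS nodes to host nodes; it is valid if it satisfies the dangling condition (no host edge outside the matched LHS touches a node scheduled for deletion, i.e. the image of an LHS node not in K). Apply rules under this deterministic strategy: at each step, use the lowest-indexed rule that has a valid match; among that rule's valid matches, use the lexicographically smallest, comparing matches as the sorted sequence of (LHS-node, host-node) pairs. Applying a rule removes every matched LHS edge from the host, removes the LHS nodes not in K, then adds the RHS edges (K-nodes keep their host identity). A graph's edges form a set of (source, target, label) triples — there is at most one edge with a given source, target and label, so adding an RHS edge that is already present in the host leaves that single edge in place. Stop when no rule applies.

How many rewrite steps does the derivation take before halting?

start.  V:9 E:8  edges: 0-q->0 0-q->5 0-q->7 1-q->3 1-q->6 2-p->2 2-q->4 2-q->8
1. fire R1 via {0↦0, 1↦5}  →  V:8 E:7  edges: 0-q->0 0-q->7 1-q->3 1-q->6 2-p->2 2-q->4 2-q->8
2. fire R1 via {0↦0, 1↦7}  →  V:7 E:6  edges: 0-q->0 1-q->3 1-q->6 2-p->2 2-q->4 2-q->8
3. fire R1 via {0↦1, 1↦3}  →  V:6 E:5  edges: 0-q->0 1-q->6 2-p->2 2-q->4 2-q->8
4. fire R1 via {0↦1, 1↦6}  →  V:5 E:4  edges: 0-q->0 2-p->2 2-q->4 2-q->8
5. fire R1 via {0↦2, 1↦4}  →  V:4 E:3  edges: 0-q->0 2-p->2 2-q->8
6. fire R1 via {0↦2, 1↦8}  →  V:3 E:2  edges: 0-q->0 2-p->2
normal form: no rule applies after step 6

Answer: 6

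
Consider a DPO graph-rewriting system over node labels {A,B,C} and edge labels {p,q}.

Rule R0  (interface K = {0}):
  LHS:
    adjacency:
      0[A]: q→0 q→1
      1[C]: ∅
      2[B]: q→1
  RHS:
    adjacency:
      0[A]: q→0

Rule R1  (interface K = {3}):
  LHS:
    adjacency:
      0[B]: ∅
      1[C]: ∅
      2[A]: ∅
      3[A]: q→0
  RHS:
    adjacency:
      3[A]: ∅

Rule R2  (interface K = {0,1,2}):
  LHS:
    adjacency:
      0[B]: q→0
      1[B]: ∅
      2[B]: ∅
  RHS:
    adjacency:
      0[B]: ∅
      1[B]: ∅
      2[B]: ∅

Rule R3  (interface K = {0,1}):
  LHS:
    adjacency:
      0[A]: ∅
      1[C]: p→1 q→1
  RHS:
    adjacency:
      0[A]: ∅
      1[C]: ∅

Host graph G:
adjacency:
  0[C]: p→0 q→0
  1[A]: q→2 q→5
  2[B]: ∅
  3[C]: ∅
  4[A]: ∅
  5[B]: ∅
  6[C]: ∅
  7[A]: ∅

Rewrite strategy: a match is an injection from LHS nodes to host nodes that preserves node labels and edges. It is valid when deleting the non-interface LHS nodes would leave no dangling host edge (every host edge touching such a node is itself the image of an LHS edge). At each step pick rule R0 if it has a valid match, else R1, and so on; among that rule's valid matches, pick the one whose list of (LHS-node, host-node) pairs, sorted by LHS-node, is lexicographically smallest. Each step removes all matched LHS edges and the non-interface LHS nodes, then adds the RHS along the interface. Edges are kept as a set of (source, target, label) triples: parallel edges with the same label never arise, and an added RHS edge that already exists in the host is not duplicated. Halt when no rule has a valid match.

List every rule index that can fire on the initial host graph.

Answer: [R1,R3]

Steps:
R0: no valid match — LHS pattern not found
R1: 8 valid matches — {0↦2, 1↦3, 2↦4, 3↦1}, {0↦2, 1↦3, 2↦7, 3↦1}, {0↦2, 1↦6, 2↦4, 3↦1} (+5 more)
R2: no valid match — LHS pattern not found
R3: 3 valid matches — {0↦1, 1↦0}, {0↦4, 1↦0}, {0↦7, 1↦0}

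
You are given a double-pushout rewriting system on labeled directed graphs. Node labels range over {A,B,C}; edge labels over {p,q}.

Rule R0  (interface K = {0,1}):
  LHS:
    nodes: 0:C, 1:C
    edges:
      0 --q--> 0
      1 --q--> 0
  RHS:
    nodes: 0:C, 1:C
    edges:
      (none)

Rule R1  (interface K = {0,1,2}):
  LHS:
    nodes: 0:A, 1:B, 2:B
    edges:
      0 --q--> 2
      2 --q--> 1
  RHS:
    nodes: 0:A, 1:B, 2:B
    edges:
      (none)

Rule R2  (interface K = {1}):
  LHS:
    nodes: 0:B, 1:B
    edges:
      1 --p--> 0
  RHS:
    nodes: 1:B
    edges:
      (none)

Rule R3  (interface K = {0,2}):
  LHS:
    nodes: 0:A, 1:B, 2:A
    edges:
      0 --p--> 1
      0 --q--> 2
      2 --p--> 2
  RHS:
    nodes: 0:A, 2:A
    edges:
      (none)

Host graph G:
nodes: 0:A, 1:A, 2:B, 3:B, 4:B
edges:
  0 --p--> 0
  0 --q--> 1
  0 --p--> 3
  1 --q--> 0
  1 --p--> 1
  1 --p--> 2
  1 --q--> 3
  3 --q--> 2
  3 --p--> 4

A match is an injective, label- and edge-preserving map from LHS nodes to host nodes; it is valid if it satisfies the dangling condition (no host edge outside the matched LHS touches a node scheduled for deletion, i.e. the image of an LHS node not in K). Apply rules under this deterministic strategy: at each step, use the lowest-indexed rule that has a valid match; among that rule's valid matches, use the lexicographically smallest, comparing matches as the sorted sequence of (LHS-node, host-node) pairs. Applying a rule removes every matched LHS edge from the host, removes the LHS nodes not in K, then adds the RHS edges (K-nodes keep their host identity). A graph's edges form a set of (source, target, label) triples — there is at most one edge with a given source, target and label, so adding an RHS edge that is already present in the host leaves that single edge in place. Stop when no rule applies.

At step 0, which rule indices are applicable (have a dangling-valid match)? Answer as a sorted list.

Answer: [R1,R2]

Derivation:
R0: no valid match — LHS pattern not found
R1: 1 valid match — {0↦1, 1↦2, 2↦3}
R2: 1 valid match — {0↦4, 1↦3}
R3: no valid match — 2 raw matches, all fail dangling condition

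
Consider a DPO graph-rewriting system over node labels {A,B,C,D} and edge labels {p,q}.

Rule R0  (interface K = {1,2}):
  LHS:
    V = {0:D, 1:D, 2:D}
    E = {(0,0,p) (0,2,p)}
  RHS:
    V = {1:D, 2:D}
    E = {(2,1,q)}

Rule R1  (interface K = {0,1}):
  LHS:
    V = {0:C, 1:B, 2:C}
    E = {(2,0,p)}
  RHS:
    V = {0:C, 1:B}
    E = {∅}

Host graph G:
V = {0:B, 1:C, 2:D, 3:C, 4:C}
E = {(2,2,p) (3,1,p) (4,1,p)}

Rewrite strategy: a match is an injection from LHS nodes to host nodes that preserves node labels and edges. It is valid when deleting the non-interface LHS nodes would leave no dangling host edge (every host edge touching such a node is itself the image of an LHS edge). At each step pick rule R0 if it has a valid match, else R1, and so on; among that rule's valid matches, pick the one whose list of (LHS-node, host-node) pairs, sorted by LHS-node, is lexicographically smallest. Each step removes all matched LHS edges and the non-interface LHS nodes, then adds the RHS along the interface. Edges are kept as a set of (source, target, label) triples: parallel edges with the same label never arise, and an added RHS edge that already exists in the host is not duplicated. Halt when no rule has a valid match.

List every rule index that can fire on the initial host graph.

Answer: [R1]

Steps:
R0: no valid match — LHS pattern not found
R1: 2 valid matches — {0↦1, 1↦0, 2↦3}, {0↦1, 1↦0, 2↦4}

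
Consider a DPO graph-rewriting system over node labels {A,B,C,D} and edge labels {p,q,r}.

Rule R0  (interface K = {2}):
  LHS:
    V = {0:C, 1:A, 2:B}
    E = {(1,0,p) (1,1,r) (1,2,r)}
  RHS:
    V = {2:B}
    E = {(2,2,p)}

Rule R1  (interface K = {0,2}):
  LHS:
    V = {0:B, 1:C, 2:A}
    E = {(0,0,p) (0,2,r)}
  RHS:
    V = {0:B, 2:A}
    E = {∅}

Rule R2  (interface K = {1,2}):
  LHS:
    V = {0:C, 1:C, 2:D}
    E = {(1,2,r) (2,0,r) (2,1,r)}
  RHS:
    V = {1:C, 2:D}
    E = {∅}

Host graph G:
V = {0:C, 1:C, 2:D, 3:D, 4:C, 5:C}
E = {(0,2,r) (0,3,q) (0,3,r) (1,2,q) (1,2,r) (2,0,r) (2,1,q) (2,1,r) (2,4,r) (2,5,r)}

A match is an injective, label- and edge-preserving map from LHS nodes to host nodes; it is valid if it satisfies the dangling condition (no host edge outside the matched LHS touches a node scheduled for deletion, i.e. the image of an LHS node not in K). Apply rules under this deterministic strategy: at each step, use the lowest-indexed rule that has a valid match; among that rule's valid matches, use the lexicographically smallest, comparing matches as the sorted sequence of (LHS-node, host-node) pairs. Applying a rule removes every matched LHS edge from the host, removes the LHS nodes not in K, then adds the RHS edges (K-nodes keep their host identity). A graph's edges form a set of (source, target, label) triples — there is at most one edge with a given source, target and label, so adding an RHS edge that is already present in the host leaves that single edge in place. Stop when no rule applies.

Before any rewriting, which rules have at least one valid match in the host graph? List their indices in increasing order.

Answer: [R2]

Steps:
R0: no valid match — LHS pattern not found
R1: no valid match — LHS pattern not found
R2: 4 valid matches — {0↦4, 1↦0, 2↦2}, {0↦4, 1↦1, 2↦2}, {0↦5, 1↦0, 2↦2} (+1 more)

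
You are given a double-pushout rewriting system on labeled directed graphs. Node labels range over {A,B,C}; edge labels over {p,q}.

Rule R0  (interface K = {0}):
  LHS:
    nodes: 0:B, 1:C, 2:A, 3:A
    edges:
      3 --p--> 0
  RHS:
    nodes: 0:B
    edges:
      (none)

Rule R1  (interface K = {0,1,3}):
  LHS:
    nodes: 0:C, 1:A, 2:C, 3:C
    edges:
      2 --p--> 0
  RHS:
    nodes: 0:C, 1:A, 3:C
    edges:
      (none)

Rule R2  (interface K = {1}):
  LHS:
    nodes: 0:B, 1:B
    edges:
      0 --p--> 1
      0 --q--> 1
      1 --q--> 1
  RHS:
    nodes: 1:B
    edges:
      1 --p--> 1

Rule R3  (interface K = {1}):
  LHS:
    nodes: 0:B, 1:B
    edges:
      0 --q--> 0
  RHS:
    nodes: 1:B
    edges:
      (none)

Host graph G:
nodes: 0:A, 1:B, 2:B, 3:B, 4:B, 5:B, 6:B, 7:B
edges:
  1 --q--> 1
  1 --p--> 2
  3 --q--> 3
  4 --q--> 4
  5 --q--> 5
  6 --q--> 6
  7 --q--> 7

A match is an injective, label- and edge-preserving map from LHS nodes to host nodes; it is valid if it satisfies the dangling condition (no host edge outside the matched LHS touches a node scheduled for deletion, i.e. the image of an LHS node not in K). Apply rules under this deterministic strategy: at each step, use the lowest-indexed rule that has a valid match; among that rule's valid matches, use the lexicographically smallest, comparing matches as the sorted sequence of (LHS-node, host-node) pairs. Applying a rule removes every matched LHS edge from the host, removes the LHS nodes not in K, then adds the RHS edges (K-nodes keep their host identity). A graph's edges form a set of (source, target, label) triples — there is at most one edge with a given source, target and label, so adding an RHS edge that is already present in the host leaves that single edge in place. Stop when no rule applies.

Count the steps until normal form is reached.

[0] host  ⇒  8 nodes, 7 edges  {1-q->1 1-p->2 3-q->3 4-q->4 5-q->5 6-q->6 7-q->7}
[1] R3 @ {0↦3, 1↦1}  ⇒  7 nodes, 6 edges  {1-q->1 1-p->2 4-q->4 5-q->5 6-q->6 7-q->7}
[2] R3 @ {0↦4, 1↦1}  ⇒  6 nodes, 5 edges  {1-q->1 1-p->2 5-q->5 6-q->6 7-q->7}
[3] R3 @ {0↦5, 1↦1}  ⇒  5 nodes, 4 edges  {1-q->1 1-p->2 6-q->6 7-q->7}
[4] R3 @ {0↦6, 1↦1}  ⇒  4 nodes, 3 edges  {1-q->1 1-p->2 7-q->7}
[5] R3 @ {0↦7, 1↦1}  ⇒  3 nodes, 2 edges  {1-q->1 1-p->2}
normal form: no rule applies after step 5

Answer: 5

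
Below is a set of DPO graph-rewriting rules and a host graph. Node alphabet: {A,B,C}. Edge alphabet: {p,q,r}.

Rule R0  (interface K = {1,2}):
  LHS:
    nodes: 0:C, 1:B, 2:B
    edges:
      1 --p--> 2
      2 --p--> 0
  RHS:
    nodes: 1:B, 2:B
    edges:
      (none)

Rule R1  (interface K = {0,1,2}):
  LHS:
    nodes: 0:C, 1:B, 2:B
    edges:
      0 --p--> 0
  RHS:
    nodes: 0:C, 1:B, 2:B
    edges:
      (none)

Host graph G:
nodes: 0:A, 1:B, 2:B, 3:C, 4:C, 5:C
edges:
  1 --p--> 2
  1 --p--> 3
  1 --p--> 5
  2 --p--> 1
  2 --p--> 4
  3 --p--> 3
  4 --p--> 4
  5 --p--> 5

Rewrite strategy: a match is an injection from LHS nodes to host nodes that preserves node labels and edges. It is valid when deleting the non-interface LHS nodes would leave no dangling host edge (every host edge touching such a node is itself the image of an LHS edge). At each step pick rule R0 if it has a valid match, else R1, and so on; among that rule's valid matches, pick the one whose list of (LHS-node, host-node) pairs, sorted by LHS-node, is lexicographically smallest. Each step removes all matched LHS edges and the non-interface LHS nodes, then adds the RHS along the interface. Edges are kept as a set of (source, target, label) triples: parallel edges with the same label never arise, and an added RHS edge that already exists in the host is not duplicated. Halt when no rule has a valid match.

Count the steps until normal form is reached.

initial: |V|=6 |E|=8  E = 1-p->2 1-p->3 1-p->5 2-p->1 2-p->4 3-p->3 4-p->4 5-p->5
step 1: apply R1 at {0↦3, 1↦1, 2↦2}  → |V|=6 |E|=7  E = 1-p->2 1-p->3 1-p->5 2-p->1 2-p->4 4-p->4 5-p->5
step 2: apply R0 at {0↦3, 1↦2, 2↦1}  → |V|=5 |E|=5  E = 1-p->2 1-p->5 2-p->4 4-p->4 5-p->5
step 3: apply R1 at {0↦4, 1↦1, 2↦2}  → |V|=5 |E|=4  E = 1-p->2 1-p->5 2-p->4 5-p->5
step 4: apply R0 at {0↦4, 1↦1, 2↦2}  → |V|=4 |E|=2  E = 1-p->5 5-p->5
step 5: apply R1 at {0↦5, 1↦1, 2↦2}  → |V|=4 |E|=1  E = 1-p->5
final graph: no rule applies after step 5

Answer: 5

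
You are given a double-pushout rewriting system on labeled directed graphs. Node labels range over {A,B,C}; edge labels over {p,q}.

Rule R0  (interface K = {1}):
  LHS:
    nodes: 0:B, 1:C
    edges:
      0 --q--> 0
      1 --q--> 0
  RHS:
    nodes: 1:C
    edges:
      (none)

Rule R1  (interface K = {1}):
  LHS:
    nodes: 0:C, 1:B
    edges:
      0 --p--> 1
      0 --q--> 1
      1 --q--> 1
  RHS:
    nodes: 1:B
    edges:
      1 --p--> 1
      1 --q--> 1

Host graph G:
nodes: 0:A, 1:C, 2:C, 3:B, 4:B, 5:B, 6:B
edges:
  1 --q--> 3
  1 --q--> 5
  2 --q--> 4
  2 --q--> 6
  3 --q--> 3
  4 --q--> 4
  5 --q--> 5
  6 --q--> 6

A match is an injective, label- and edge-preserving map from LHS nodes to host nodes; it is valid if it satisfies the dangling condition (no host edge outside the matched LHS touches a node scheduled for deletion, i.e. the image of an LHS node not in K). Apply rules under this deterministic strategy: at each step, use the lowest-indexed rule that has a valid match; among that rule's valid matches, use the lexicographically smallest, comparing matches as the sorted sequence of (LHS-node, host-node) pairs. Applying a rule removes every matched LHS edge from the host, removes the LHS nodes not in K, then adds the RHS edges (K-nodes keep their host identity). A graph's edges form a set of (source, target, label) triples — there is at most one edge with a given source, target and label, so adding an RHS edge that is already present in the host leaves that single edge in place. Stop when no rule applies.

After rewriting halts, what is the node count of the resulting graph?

Answer: 3

Rewrite trace:
initial: |V|=7 |E|=8  E = 1-q->3 1-q->5 2-q->4 2-q->6 3-q->3 4-q->4 5-q->5 6-q->6
step 1: apply R0 at {0↦3, 1↦1}  → |V|=6 |E|=6  E = 1-q->5 2-q->4 2-q->6 4-q->4 5-q->5 6-q->6
step 2: apply R0 at {0↦4, 1↦2}  → |V|=5 |E|=4  E = 1-q->5 2-q->6 5-q->5 6-q->6
step 3: apply R0 at {0↦5, 1↦1}  → |V|=4 |E|=2  E = 2-q->6 6-q->6
step 4: apply R0 at {0↦6, 1↦2}  → |V|=3 |E|=0  E = ∅
halt: no rule applies after step 4
NF nodes: {0:A, 1:C, 2:C}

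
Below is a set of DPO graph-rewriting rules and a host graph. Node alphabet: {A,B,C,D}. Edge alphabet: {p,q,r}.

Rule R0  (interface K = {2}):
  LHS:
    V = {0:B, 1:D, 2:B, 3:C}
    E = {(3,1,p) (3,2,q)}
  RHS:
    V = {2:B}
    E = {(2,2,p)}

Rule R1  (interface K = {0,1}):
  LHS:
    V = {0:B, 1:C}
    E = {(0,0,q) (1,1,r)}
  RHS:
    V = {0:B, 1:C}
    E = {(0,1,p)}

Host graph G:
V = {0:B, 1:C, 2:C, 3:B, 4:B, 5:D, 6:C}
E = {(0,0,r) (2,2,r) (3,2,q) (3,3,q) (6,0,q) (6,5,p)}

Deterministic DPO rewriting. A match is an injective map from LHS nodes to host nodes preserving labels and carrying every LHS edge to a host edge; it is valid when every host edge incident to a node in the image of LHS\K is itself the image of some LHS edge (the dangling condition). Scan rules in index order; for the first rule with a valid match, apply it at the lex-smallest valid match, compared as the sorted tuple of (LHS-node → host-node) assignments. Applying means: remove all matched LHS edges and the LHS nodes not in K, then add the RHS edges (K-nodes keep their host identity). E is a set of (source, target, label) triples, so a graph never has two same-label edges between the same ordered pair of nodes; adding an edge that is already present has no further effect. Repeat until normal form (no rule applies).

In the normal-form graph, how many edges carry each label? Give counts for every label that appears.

Answer: p:2 q:1 r:1

Derivation:
start.  V:7 E:6  edges: 0-r->0 2-r->2 3-q->2 3-q->3 6-q->0 6-p->5
1. fire R0 via {0↦4, 1↦5, 2↦0, 3↦6}  →  V:4 E:5  edges: 0-p->0 0-r->0 2-r->2 3-q->2 3-q->3
2. fire R1 via {0↦3, 1↦2}  →  V:4 E:4  edges: 0-p->0 0-r->0 3-p->2 3-q->2
normal form: no rule applies after step 2
NF edges: [(0, 0, 'p'), (0, 0, 'r'), (3, 2, 'p'), (3, 2, 'q')]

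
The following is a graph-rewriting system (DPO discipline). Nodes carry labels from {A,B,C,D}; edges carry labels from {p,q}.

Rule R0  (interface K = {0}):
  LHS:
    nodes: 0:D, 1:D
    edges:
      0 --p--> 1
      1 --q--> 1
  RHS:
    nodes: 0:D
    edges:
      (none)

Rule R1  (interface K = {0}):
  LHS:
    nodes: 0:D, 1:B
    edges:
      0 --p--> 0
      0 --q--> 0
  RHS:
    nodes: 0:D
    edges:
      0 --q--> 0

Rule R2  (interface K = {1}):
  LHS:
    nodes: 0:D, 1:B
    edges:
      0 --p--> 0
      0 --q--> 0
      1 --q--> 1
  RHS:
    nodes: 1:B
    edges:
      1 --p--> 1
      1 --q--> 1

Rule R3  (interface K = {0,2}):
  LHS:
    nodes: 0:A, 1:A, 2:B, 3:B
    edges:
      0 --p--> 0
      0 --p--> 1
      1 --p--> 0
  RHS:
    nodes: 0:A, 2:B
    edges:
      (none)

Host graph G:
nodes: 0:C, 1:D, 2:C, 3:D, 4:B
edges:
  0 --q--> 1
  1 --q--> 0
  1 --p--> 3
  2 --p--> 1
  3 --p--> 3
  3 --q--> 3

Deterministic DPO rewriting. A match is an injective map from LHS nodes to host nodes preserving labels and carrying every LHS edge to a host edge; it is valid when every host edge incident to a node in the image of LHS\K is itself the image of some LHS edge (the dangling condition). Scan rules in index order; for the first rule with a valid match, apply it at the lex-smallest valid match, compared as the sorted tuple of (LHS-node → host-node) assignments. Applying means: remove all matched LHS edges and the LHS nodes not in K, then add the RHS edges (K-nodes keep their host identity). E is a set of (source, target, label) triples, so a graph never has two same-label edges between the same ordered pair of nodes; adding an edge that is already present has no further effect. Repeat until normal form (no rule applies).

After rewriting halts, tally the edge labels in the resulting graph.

Answer: p:1 q:2

Derivation:
start.  V:5 E:6  edges: 0-q->1 1-q->0 1-p->3 2-p->1 3-p->3 3-q->3
1. fire R1 via {0↦3, 1↦4}  →  V:4 E:5  edges: 0-q->1 1-q->0 1-p->3 2-p->1 3-q->3
2. fire R0 via {0↦1, 1↦3}  →  V:3 E:3  edges: 0-q->1 1-q->0 2-p->1
final graph: no rule applies after step 2
NF edges: [(0, 1, 'q'), (1, 0, 'q'), (2, 1, 'p')]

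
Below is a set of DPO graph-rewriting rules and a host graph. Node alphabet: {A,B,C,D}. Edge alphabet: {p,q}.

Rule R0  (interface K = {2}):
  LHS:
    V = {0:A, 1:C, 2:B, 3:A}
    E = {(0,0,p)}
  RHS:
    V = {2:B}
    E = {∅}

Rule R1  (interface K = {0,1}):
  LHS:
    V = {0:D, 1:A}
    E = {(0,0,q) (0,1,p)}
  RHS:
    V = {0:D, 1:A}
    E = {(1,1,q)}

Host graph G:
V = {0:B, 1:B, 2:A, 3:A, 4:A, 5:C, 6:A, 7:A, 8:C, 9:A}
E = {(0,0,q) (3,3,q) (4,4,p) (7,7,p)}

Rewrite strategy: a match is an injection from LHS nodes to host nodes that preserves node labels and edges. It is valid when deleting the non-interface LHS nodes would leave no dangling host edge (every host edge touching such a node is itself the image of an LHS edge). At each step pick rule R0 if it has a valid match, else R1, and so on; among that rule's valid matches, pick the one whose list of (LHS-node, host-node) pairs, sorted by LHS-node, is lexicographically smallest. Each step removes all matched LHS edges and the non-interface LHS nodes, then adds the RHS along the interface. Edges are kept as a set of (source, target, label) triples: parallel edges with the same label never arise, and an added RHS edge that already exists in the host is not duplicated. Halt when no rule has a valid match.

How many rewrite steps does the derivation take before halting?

start.  V:10 E:4  edges: 0-q->0 3-q->3 4-p->4 7-p->7
1. fire R0 via {0↦4, 1↦5, 2↦0, 3↦2}  →  V:7 E:3  edges: 0-q->0 3-q->3 7-p->7
2. fire R0 via {0↦7, 1↦8, 2↦0, 3↦6}  →  V:4 E:2  edges: 0-q->0 3-q->3
halt: no rule applies after step 2

Answer: 2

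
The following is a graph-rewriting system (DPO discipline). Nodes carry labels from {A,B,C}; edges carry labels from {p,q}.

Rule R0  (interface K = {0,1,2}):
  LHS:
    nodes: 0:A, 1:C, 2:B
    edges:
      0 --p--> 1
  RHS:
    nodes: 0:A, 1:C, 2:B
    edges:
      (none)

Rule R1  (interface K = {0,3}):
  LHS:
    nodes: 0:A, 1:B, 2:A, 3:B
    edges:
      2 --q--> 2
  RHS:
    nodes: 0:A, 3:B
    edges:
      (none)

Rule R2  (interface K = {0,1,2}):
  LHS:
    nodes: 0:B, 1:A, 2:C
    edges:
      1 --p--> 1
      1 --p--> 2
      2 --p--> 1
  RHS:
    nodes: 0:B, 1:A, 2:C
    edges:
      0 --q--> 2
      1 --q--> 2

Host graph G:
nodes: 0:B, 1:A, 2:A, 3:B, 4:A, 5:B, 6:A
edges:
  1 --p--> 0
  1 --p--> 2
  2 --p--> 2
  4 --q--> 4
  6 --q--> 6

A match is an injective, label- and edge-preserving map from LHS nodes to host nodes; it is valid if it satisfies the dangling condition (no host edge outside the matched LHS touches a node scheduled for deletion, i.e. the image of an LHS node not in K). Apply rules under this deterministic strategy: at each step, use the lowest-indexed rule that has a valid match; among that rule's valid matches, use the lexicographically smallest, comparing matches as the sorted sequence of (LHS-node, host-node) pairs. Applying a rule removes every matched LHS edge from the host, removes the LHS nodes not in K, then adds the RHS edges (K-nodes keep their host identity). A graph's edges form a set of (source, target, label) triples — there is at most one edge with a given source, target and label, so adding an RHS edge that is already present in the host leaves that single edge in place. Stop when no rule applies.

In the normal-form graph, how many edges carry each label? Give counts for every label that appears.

start.  V:7 E:5  edges: 1-p->0 1-p->2 2-p->2 4-q->4 6-q->6
1. fire R1 via {0↦1, 1↦3, 2↦4, 3↦0}  →  V:5 E:4  edges: 1-p->0 1-p->2 2-p->2 6-q->6
2. fire R1 via {0↦1, 1↦5, 2↦6, 3↦0}  →  V:3 E:3  edges: 1-p->0 1-p->2 2-p->2
final graph: no rule applies after step 2
NF edges: [(1, 0, 'p'), (1, 2, 'p'), (2, 2, 'p')]

Answer: p:3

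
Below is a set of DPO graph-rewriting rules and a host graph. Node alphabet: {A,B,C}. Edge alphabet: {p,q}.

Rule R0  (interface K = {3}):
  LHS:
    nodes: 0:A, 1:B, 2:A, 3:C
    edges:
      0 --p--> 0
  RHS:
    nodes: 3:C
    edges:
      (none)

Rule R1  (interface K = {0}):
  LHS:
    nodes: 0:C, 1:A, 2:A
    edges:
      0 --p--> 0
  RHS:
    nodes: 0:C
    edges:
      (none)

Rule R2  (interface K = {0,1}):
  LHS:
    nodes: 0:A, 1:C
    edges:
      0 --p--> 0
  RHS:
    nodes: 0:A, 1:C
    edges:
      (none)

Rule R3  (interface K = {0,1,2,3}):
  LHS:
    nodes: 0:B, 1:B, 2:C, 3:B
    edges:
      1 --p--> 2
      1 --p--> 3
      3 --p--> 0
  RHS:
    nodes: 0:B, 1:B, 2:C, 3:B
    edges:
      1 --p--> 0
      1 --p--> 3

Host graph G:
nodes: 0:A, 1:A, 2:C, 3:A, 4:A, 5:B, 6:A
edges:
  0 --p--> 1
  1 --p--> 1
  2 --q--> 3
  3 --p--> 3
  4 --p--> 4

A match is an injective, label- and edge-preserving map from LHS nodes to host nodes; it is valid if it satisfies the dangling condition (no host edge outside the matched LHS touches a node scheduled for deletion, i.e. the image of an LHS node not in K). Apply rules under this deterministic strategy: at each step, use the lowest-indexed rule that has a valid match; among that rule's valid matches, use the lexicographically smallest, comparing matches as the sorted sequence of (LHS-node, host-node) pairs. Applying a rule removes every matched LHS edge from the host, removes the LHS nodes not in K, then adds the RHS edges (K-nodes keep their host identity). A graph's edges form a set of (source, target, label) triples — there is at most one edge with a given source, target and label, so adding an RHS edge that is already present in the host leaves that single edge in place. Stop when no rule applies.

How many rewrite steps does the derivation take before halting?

Answer: 3

Rewrite trace:
[0] host  ⇒  7 nodes, 5 edges  {0-p->1 1-p->1 2-q->3 3-p->3 4-p->4}
[1] R0 @ {0↦4, 1↦5, 2↦6, 3↦2}  ⇒  4 nodes, 4 edges  {0-p->1 1-p->1 2-q->3 3-p->3}
[2] R2 @ {0↦1, 1↦2}  ⇒  4 nodes, 3 edges  {0-p->1 2-q->3 3-p->3}
[3] R2 @ {0↦3, 1↦2}  ⇒  4 nodes, 2 edges  {0-p->1 2-q->3}
final graph: no rule applies after step 3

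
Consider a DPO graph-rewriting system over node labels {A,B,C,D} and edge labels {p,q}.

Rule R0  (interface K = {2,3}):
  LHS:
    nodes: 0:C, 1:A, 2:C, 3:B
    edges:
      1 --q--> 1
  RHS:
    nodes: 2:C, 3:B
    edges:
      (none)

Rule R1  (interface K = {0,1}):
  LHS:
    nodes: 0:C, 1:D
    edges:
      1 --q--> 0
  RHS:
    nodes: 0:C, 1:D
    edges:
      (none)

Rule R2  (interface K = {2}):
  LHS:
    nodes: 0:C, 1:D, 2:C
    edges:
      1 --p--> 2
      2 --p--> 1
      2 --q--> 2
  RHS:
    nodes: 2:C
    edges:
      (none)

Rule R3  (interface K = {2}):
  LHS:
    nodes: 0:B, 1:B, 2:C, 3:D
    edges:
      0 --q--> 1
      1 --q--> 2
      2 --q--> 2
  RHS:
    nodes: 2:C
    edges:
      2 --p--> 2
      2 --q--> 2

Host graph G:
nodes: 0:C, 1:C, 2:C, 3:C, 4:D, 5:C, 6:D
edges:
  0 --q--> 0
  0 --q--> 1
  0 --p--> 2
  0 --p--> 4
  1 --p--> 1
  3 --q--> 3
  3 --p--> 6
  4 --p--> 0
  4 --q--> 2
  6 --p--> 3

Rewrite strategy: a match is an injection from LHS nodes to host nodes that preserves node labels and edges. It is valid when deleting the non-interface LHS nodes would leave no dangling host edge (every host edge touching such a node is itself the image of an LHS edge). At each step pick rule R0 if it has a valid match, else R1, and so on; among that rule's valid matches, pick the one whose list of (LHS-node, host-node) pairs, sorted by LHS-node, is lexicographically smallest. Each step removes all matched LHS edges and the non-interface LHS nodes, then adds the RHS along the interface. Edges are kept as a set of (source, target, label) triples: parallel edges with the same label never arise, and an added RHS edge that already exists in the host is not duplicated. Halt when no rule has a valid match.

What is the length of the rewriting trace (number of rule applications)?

start.  V:7 E:10  edges: 0-q->0 0-q->1 0-p->2 0-p->4 1-p->1 3-q->3 3-p->6 4-p->0 4-q->2 6-p->3
1. fire R1 via {0↦2, 1↦4}  →  V:7 E:9  edges: 0-q->0 0-q->1 0-p->2 0-p->4 1-p->1 3-q->3 3-p->6 4-p->0 6-p->3
2. fire R2 via {0↦5, 1↦4, 2↦0}  →  V:5 E:6  edges: 0-q->1 0-p->2 1-p->1 3-q->3 3-p->6 6-p->3
final graph: no rule applies after step 2

Answer: 2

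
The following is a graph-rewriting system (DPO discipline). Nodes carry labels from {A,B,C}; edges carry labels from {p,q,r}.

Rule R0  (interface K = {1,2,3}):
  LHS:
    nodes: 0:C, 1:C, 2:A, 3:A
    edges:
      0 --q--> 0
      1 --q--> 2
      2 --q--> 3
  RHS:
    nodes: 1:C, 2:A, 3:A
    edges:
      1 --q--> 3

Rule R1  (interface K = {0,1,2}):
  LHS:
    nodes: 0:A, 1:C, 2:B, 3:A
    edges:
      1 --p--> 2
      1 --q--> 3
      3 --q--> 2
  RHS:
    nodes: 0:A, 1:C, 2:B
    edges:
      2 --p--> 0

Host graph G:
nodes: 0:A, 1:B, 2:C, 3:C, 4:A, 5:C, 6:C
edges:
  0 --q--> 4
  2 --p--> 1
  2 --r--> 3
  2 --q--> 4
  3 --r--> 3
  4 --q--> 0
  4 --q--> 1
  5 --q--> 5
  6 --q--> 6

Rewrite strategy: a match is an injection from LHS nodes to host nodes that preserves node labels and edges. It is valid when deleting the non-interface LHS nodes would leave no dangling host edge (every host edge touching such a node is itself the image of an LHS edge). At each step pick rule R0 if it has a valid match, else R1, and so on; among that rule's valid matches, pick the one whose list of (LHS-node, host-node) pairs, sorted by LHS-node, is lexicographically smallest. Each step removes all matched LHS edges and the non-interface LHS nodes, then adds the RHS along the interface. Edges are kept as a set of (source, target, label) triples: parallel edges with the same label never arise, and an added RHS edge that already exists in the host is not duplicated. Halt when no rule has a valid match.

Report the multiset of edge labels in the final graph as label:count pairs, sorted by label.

initial: |V|=7 |E|=9  E = 0-q->4 2-p->1 2-r->3 2-q->4 3-r->3 4-q->0 4-q->1 5-q->5 6-q->6
step 1: apply R0 at {0↦5, 1↦2, 2↦4, 3↦0}  → |V|=6 |E|=7  E = 0-q->4 2-q->0 2-p->1 2-r->3 3-r->3 4-q->1 6-q->6
step 2: apply R0 at {0↦6, 1↦2, 2↦0, 3↦4}  → |V|=5 |E|=5  E = 2-p->1 2-r->3 2-q->4 3-r->3 4-q->1
step 3: apply R1 at {0↦0, 1↦2, 2↦1, 3↦4}  → |V|=4 |E|=3  E = 1-p->0 2-r->3 3-r->3
final graph: no rule applies after step 3
NF edges: [(1, 0, 'p'), (2, 3, 'r'), (3, 3, 'r')]

Answer: p:1 r:2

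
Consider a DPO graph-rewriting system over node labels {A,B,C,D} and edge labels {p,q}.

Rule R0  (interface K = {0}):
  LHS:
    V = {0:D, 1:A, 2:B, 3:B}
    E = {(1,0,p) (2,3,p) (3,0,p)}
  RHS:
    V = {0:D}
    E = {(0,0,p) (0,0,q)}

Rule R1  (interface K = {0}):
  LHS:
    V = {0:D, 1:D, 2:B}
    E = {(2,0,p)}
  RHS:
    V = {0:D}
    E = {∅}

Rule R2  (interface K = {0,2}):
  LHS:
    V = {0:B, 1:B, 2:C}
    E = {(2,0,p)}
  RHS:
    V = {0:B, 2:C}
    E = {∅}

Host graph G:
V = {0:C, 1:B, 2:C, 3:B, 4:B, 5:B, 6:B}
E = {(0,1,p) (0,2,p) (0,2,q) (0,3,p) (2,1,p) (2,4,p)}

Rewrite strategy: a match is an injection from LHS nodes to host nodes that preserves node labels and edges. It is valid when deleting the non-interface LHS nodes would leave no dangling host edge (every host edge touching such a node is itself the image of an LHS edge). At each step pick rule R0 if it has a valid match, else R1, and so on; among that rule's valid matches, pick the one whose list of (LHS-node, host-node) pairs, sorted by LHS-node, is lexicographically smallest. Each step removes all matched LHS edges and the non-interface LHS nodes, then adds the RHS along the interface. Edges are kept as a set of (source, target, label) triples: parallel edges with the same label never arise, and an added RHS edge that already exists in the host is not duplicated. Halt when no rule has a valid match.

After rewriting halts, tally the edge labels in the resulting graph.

Answer: p:1 q:1

Rewrite trace:
initial: |V|=7 |E|=6  E = 0-p->1 0-p->2 0-q->2 0-p->3 2-p->1 2-p->4
step 1: apply R2 at {0↦1, 1↦5, 2↦0}  → |V|=6 |E|=5  E = 0-p->2 0-q->2 0-p->3 2-p->1 2-p->4
step 2: apply R2 at {0↦1, 1↦6, 2↦2}  → |V|=5 |E|=4  E = 0-p->2 0-q->2 0-p->3 2-p->4
step 3: apply R2 at {0↦3, 1↦1, 2↦0}  → |V|=4 |E|=3  E = 0-p->2 0-q->2 2-p->4
step 4: apply R2 at {0↦4, 1↦3, 2↦2}  → |V|=3 |E|=2  E = 0-p->2 0-q->2
halt: no rule applies after step 4
NF edges: [(0, 2, 'p'), (0, 2, 'q')]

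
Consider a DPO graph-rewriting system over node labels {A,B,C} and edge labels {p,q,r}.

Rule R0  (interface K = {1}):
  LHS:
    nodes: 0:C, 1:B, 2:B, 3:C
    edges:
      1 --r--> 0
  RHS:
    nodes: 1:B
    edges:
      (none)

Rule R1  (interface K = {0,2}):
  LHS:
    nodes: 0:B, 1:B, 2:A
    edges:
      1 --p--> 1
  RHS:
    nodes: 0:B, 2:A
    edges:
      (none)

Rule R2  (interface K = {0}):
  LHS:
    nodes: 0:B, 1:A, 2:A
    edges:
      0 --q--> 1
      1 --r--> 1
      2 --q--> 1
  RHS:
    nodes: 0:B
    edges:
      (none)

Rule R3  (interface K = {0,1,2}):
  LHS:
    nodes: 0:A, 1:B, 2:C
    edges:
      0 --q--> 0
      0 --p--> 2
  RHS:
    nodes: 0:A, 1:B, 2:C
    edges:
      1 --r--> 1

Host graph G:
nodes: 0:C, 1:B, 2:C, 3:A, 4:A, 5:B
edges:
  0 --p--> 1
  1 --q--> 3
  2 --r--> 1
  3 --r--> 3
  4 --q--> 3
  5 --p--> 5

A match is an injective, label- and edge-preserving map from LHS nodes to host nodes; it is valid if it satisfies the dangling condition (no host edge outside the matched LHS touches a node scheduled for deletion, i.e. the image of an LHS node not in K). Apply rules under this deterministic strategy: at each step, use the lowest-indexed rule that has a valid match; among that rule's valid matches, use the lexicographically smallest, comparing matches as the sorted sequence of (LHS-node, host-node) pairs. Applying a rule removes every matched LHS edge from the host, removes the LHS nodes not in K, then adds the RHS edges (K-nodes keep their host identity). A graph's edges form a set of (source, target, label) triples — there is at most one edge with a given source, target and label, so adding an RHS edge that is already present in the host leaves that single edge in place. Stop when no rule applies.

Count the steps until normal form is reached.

Answer: 2

Rewrite trace:
initial: |V|=6 |E|=6  E = 0-p->1 1-q->3 2-r->1 3-r->3 4-q->3 5-p->5
step 1: apply R1 at {0↦1, 1↦5, 2↦3}  → |V|=5 |E|=5  E = 0-p->1 1-q->3 2-r->1 3-r->3 4-q->3
step 2: apply R2 at {0↦1, 1↦3, 2↦4}  → |V|=3 |E|=2  E = 0-p->1 2-r->1
halt: no rule applies after step 2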